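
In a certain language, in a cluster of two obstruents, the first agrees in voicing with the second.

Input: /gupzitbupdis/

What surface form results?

[gubzidbubdis]

/p/ before /z/ (voiced) → [b]
/t/ before /b/ (voiced) → [d]
/p/ before /d/ (voiced) → [b]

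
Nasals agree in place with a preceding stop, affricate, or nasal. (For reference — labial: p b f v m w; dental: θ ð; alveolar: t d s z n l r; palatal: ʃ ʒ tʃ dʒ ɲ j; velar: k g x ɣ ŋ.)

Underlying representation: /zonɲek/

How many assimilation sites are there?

1

/ɲ/ after /n/ (alveolar) → [n]
1 segment changes.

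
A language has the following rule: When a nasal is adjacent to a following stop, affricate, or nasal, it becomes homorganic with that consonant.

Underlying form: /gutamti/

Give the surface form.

[gutanti]

/m/ before /t/ (alveolar) → [n]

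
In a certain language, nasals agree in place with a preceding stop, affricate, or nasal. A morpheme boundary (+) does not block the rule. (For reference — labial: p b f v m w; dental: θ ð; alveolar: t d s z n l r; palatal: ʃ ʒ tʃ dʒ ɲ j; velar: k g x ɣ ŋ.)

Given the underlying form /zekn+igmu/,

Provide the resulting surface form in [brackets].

[zekŋ+igŋu]

/n/ after /k/ (velar) → [ŋ]
/m/ after /g/ (velar) → [ŋ]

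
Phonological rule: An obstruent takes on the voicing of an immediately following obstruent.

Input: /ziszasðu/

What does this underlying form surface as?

/s/ before /z/ (voiced) → [z]
/s/ before /ð/ (voiced) → [z]

[zizzazðu]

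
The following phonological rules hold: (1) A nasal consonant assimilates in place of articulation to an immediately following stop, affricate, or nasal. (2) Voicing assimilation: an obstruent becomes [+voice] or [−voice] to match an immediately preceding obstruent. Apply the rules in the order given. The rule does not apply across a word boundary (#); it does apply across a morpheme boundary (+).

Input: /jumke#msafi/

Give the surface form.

[juŋke#msafi]

Rule 1: /m/ before /k/ (velar) → [ŋ]
After rule 1: juŋke#msafi
Rule 2: no segment meets the rule's conditions; no change.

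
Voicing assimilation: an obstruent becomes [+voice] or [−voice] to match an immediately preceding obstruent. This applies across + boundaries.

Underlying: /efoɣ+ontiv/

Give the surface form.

no segment meets the rule's conditions; no change.

[efoɣ+ontiv]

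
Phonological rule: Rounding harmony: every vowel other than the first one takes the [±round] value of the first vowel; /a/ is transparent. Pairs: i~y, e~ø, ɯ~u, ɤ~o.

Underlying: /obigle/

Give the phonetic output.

/i/ harmonizes with /o/ ([+round]) → [y]
/e/ harmonizes with /o/ ([+round]) → [ø]

[obyglø]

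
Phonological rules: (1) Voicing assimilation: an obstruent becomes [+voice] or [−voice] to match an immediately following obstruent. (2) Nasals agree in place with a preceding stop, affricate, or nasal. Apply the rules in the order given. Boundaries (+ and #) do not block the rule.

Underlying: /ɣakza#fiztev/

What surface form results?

[ɣagza#fistev]

Rule 1: /k/ before /z/ (voiced) → [g]
Rule 1: /z/ before /t/ (voiceless) → [s]
After rule 1: ɣagza#fistev
Rule 2: no segment meets the rule's conditions; no change.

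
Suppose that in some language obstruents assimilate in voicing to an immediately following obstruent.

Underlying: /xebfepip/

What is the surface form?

/b/ before /f/ (voiceless) → [p]

[xepfepip]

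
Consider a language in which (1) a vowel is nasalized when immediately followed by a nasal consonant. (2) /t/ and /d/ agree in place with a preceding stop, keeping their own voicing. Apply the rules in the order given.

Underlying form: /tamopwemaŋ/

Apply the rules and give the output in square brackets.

[tãmopwẽmãŋ]

Rule 1: /a/ before nasal /m/ → [ã]
Rule 1: /e/ before nasal /m/ → [ẽ]
Rule 1: /a/ before nasal /ŋ/ → [ã]
After rule 1: tãmopwẽmãŋ
Rule 2: no segment meets the rule's conditions; no change.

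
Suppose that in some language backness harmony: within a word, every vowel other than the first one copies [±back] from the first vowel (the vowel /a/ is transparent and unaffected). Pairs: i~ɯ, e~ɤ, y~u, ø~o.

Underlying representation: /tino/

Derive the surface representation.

/o/ harmonizes with /i/ ([-back]) → [ø]

[tinø]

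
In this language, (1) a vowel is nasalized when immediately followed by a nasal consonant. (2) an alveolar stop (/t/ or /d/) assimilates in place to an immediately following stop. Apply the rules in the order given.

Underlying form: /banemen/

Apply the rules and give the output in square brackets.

Rule 1: /a/ before nasal /n/ → [ã]
Rule 1: /e/ before nasal /m/ → [ẽ]
Rule 1: /e/ before nasal /n/ → [ẽ]
After rule 1: bãnẽmẽn
Rule 2: no segment meets the rule's conditions; no change.

[bãnẽmẽn]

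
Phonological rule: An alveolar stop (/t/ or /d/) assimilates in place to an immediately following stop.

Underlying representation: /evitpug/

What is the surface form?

/t/ before /p/ (labial) → [p]

[evippug]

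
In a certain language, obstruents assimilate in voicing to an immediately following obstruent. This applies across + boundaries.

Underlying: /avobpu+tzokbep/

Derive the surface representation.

/b/ before /p/ (voiceless) → [p]
/t/ before /z/ (voiced) → [d]
/k/ before /b/ (voiced) → [g]

[avoppu+dzogbep]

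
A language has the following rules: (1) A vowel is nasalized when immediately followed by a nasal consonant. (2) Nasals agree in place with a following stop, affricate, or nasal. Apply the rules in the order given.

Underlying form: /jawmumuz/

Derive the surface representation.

Rule 1: /u/ before nasal /m/ → [ũ]
After rule 1: jawmũmuz
Rule 2: no segment meets the rule's conditions; no change.

[jawmũmuz]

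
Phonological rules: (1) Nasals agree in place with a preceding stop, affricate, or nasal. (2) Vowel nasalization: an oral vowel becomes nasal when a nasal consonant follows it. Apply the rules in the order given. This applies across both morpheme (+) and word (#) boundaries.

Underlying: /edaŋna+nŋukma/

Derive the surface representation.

[edãŋŋã+nnukŋa]

Rule 1: /n/ after /ŋ/ (velar) → [ŋ]
Rule 1: /ŋ/ after /n/ (alveolar) → [n]
Rule 1: /m/ after /k/ (velar) → [ŋ]
After rule 1: edaŋŋa+nnukŋa
Rule 2: /a/ before nasal /ŋ/ → [ã]
Rule 2: /a/ before nasal /n/ → [ã]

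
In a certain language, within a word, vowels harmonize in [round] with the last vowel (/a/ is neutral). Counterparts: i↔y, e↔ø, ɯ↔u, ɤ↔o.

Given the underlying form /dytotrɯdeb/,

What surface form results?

/y/ harmonizes with /e/ ([-round]) → [i]
/o/ harmonizes with /e/ ([-round]) → [ɤ]

[ditɤtrɯdeb]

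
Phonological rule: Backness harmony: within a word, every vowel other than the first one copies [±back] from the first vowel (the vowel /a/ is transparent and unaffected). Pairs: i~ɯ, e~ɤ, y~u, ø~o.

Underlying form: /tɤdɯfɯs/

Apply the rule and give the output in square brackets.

[tɤdɯfɯs]

no segment meets the rule's conditions; no change.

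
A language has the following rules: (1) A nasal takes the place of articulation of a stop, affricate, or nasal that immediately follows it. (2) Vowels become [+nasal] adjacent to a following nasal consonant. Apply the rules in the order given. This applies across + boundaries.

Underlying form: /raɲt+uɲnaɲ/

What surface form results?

Rule 1: /ɲ/ before /t/ (alveolar) → [n]
Rule 1: /ɲ/ before /n/ (alveolar) → [n]
After rule 1: rant+unnaɲ
Rule 2: /a/ before nasal /n/ → [ã]
Rule 2: /u/ before nasal /n/ → [ũ]
Rule 2: /a/ before nasal /ɲ/ → [ã]

[rãnt+ũnnãɲ]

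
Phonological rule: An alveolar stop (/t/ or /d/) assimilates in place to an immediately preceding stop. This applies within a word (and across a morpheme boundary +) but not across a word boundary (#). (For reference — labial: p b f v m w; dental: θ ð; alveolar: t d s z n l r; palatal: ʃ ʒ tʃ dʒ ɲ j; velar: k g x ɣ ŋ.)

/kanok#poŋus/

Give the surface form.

[kanok#poŋus]

no segment meets the rule's conditions; no change.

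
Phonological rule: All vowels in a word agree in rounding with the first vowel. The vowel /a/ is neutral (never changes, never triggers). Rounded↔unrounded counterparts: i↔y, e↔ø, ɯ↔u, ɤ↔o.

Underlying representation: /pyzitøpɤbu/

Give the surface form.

[pyzytøpobu]

/i/ harmonizes with /y/ ([+round]) → [y]
/ɤ/ harmonizes with /y/ ([+round]) → [o]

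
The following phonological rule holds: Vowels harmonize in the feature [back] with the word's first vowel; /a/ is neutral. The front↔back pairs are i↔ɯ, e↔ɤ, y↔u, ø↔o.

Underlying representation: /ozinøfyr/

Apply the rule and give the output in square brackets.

/i/ harmonizes with /o/ ([+back]) → [ɯ]
/ø/ harmonizes with /o/ ([+back]) → [o]
/y/ harmonizes with /o/ ([+back]) → [u]

[ozɯnofur]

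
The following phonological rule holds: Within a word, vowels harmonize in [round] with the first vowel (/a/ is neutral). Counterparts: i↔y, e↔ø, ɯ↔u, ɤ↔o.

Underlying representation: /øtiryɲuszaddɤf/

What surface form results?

/i/ harmonizes with /ø/ ([+round]) → [y]
/ɤ/ harmonizes with /ø/ ([+round]) → [o]

[øtyryɲuszaddof]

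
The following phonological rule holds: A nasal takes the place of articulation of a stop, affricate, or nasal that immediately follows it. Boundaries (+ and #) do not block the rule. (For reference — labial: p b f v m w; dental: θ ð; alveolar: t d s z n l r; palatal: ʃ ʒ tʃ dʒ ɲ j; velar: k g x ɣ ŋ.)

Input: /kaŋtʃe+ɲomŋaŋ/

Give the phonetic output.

[kaɲtʃe+ɲoŋŋaŋ]

/ŋ/ before /tʃ/ (palatal) → [ɲ]
/m/ before /ŋ/ (velar) → [ŋ]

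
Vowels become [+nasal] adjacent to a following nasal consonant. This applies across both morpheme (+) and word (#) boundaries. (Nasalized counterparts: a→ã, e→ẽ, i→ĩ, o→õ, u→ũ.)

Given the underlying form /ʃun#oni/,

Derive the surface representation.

[ʃũn#õni]

/u/ before nasal /n/ → [ũ]
/o/ before nasal /n/ → [õ]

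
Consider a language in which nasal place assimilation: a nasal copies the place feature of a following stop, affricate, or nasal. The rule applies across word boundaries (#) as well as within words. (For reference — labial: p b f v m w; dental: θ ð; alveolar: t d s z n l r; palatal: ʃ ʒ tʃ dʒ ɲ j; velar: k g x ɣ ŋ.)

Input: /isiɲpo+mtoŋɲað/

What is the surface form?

[isimpo+ntoɲɲað]

/ɲ/ before /p/ (labial) → [m]
/m/ before /t/ (alveolar) → [n]
/ŋ/ before /ɲ/ (palatal) → [ɲ]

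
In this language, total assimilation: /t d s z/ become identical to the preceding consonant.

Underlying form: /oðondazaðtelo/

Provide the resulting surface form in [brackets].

/d/ after /n/ → [n] (total assimilation)
/t/ after /ð/ → [ð] (total assimilation)

[oðonnazaððelo]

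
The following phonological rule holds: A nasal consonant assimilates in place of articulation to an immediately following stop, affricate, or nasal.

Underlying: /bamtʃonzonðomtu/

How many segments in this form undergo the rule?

/m/ before /tʃ/ (palatal) → [ɲ]
/m/ before /t/ (alveolar) → [n]
2 segments change.

2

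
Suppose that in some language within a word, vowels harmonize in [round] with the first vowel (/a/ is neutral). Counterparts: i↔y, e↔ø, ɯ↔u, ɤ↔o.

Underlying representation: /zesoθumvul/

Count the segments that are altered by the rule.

/o/ harmonizes with /e/ ([-round]) → [ɤ]
/u/ harmonizes with /e/ ([-round]) → [ɯ]
/u/ harmonizes with /e/ ([-round]) → [ɯ]
3 segments change.

3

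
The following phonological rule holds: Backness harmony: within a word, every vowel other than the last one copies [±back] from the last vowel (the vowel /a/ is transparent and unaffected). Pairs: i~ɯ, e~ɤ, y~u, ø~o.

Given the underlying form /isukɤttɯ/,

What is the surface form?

/i/ harmonizes with /ɯ/ ([+back]) → [ɯ]

[ɯsukɤttɯ]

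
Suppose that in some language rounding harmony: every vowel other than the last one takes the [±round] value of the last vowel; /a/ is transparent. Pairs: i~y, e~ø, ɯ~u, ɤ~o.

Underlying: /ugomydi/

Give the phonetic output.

/u/ harmonizes with /i/ ([-round]) → [ɯ]
/o/ harmonizes with /i/ ([-round]) → [ɤ]
/y/ harmonizes with /i/ ([-round]) → [i]

[ɯgɤmidi]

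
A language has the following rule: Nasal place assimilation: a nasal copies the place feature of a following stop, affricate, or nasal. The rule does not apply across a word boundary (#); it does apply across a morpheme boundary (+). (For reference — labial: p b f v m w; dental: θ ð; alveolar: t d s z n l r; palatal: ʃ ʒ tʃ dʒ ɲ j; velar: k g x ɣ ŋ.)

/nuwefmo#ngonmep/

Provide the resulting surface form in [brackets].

[nuwefmo#ŋgommep]

/n/ before /g/ (velar) → [ŋ]
/n/ before /m/ (labial) → [m]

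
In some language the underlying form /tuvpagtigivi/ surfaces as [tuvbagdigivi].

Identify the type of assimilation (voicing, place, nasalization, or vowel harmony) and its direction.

/p/→[b] /t/→[d].
Each target copies a feature from the preceding segment, so the direction is progressive.

voicing assimilation, progressive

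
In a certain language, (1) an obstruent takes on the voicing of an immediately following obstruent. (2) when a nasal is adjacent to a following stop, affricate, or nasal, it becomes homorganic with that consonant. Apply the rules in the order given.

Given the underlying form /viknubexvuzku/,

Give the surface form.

Rule 1: /x/ before /v/ (voiced) → [ɣ]
Rule 1: /z/ before /k/ (voiceless) → [s]
After rule 1: viknubeɣvusku
Rule 2: no segment meets the rule's conditions; no change.

[viknubeɣvusku]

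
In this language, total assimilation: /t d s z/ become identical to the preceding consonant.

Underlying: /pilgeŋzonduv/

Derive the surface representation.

[pilgeŋŋonnuv]

/z/ after /ŋ/ → [ŋ] (total assimilation)
/d/ after /n/ → [n] (total assimilation)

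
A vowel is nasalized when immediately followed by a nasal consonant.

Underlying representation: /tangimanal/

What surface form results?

[tãngĩmãnal]

/a/ before nasal /n/ → [ã]
/i/ before nasal /m/ → [ĩ]
/a/ before nasal /n/ → [ã]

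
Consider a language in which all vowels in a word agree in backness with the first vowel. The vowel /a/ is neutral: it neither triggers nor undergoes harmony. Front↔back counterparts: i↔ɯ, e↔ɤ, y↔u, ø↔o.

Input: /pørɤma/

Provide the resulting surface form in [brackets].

/ɤ/ harmonizes with /ø/ ([-back]) → [e]

[pørema]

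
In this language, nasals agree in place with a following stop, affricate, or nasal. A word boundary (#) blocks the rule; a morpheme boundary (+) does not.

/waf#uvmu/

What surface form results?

no segment meets the rule's conditions; no change.

[waf#uvmu]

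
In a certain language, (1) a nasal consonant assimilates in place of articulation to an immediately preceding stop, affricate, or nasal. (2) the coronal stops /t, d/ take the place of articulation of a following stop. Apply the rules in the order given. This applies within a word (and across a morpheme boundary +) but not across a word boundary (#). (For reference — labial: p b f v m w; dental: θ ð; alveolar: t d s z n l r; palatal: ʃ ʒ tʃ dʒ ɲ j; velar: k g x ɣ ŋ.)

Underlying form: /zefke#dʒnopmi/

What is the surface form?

[zefke#dʒɲopmi]

Rule 1: /n/ after /dʒ/ (palatal) → [ɲ]
After rule 1: zefke#dʒɲopmi
Rule 2: no segment meets the rule's conditions; no change.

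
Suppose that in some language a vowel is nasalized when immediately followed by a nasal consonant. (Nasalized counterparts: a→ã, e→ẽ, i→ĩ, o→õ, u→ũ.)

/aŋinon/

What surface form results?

/a/ before nasal /ŋ/ → [ã]
/i/ before nasal /n/ → [ĩ]
/o/ before nasal /n/ → [õ]

[ãŋĩnõn]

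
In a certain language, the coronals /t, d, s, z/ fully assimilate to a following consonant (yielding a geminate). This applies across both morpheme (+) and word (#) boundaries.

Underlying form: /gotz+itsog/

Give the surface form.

[gozz+issog]

/t/ before /z/ → [z] (total assimilation)
/t/ before /s/ → [s] (total assimilation)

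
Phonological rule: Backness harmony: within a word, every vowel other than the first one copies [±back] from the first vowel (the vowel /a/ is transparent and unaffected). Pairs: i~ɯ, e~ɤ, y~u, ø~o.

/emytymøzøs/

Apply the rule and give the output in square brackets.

[emytymøzøs]

no segment meets the rule's conditions; no change.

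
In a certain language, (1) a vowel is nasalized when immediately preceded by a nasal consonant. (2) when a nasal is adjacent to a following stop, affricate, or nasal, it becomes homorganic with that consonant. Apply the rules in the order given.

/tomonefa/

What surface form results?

[tomõnẽfa]

Rule 1: /o/ after nasal /m/ → [õ]
Rule 1: /e/ after nasal /n/ → [ẽ]
After rule 1: tomõnẽfa
Rule 2: no segment meets the rule's conditions; no change.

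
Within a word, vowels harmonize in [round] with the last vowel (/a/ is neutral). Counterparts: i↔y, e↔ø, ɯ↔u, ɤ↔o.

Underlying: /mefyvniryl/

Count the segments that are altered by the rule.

2

/e/ harmonizes with /y/ ([+round]) → [ø]
/i/ harmonizes with /y/ ([+round]) → [y]
2 segments change.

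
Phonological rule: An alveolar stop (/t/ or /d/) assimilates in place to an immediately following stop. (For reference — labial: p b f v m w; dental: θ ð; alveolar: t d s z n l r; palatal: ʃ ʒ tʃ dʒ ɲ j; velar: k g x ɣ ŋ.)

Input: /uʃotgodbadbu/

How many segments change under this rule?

3

/t/ before /g/ (velar) → [k]
/d/ before /b/ (labial) → [b]
/d/ before /b/ (labial) → [b]
3 segments change.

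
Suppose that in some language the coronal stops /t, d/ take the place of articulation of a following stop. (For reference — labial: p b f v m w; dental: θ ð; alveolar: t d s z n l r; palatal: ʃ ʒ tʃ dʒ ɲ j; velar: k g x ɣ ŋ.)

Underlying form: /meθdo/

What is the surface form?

[meθdo]

no segment meets the rule's conditions; no change.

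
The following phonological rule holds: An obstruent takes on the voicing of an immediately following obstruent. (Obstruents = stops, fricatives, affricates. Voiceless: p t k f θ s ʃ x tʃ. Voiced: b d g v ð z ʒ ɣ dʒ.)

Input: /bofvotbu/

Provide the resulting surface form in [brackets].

/f/ before /v/ (voiced) → [v]
/t/ before /b/ (voiced) → [d]

[bovvodbu]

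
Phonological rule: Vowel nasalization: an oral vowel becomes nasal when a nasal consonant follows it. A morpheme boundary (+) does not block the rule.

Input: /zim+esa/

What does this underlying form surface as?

[zĩm+esa]

/i/ before nasal /m/ → [ĩ]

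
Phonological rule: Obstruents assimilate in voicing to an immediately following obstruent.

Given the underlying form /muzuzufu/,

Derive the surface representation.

no segment meets the rule's conditions; no change.

[muzuzufu]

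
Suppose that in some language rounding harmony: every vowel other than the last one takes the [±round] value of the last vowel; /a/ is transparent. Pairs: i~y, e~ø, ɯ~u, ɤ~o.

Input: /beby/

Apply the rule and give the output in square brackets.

[bøby]

/e/ harmonizes with /y/ ([+round]) → [ø]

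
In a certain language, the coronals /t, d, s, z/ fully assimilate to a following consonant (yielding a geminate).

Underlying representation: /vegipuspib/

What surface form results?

/s/ before /p/ → [p] (total assimilation)

[vegipuppib]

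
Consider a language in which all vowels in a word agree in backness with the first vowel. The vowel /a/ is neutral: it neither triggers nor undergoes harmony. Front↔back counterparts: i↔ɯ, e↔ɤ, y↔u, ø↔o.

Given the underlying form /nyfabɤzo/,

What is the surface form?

/ɤ/ harmonizes with /y/ ([-back]) → [e]
/o/ harmonizes with /y/ ([-back]) → [ø]

[nyfabezø]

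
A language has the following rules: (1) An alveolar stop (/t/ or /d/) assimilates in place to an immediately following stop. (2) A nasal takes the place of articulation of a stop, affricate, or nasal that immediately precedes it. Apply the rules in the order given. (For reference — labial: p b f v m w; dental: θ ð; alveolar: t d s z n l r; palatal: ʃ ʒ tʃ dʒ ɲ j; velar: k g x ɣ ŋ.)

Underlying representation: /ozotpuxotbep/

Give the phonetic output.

Rule 1: /t/ before /p/ (labial) → [p]
Rule 1: /t/ before /b/ (labial) → [p]
After rule 1: ozoppuxopbep
Rule 2: no segment meets the rule's conditions; no change.

[ozoppuxopbep]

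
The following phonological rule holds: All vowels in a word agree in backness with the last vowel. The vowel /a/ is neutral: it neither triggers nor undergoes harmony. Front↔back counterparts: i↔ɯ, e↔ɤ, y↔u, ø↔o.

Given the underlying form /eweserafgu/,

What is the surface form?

[ɤwɤsɤrafgu]

/e/ harmonizes with /u/ ([+back]) → [ɤ]
/e/ harmonizes with /u/ ([+back]) → [ɤ]
/e/ harmonizes with /u/ ([+back]) → [ɤ]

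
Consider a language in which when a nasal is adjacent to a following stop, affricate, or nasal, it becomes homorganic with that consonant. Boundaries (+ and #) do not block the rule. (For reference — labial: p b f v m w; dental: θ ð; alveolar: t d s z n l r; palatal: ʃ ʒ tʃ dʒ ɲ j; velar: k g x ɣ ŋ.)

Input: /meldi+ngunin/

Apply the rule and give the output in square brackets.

/n/ before /g/ (velar) → [ŋ]

[meldi+ŋgunin]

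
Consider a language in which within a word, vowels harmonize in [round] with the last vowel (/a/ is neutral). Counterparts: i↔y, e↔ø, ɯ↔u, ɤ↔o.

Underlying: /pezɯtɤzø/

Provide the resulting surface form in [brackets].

[pøzutozø]

/e/ harmonizes with /ø/ ([+round]) → [ø]
/ɯ/ harmonizes with /ø/ ([+round]) → [u]
/ɤ/ harmonizes with /ø/ ([+round]) → [o]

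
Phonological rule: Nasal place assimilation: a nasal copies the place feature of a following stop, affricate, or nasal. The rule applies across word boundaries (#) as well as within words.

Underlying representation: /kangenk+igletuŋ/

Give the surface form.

[kaŋgeŋk+igletuŋ]

/n/ before /g/ (velar) → [ŋ]
/n/ before /k/ (velar) → [ŋ]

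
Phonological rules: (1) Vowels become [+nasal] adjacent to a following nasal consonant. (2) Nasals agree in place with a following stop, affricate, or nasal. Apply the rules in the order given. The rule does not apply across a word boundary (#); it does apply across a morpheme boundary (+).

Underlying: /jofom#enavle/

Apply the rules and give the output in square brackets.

[jofõm#ẽnavle]

Rule 1: /o/ before nasal /m/ → [õ]
Rule 1: /e/ before nasal /n/ → [ẽ]
After rule 1: jofõm#ẽnavle
Rule 2: no segment meets the rule's conditions; no change.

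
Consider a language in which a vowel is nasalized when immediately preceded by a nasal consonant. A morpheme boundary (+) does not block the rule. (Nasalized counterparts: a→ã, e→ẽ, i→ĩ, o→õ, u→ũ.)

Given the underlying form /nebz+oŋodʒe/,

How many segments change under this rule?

/e/ after nasal /n/ → [ẽ]
/o/ after nasal /ŋ/ → [õ]
2 segments change.

2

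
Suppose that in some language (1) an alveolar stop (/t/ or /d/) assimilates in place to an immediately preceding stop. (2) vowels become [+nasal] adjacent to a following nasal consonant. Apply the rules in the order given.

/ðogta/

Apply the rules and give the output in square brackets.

Rule 1: /t/ after /g/ (velar) → [k]
After rule 1: ðogka
Rule 2: no segment meets the rule's conditions; no change.

[ðogka]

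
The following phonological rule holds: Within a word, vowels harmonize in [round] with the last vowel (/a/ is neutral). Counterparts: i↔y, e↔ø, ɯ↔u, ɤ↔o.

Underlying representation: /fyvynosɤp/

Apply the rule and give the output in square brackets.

/y/ harmonizes with /ɤ/ ([-round]) → [i]
/y/ harmonizes with /ɤ/ ([-round]) → [i]
/o/ harmonizes with /ɤ/ ([-round]) → [ɤ]

[fivinɤsɤp]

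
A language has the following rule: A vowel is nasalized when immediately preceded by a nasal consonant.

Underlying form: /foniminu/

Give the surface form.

/i/ after nasal /n/ → [ĩ]
/i/ after nasal /m/ → [ĩ]
/u/ after nasal /n/ → [ũ]

[fonĩmĩnũ]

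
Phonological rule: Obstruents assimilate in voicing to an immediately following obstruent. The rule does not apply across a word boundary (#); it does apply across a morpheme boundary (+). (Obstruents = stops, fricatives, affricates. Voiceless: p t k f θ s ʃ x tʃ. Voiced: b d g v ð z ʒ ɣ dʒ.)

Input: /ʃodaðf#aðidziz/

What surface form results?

/ð/ before /f/ (voiceless) → [θ]

[ʃodaθf#aðidziz]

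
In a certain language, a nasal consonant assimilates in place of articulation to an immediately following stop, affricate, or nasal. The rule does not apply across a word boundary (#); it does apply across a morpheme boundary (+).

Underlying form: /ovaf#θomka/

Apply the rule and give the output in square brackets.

[ovaf#θoŋka]

/m/ before /k/ (velar) → [ŋ]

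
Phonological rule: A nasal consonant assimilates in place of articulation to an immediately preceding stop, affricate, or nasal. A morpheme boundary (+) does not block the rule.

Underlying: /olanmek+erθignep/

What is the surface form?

[olannek+erθigŋep]

/m/ after /n/ (alveolar) → [n]
/n/ after /g/ (velar) → [ŋ]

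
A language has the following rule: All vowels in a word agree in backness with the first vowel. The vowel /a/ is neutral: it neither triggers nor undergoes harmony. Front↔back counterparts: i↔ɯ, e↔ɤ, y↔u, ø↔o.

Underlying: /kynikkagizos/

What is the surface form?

/o/ harmonizes with /y/ ([-back]) → [ø]

[kynikkagizøs]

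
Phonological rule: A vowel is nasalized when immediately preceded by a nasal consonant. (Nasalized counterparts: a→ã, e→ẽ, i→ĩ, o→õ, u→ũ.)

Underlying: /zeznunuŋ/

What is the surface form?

[zeznũnũŋ]

/u/ after nasal /n/ → [ũ]
/u/ after nasal /n/ → [ũ]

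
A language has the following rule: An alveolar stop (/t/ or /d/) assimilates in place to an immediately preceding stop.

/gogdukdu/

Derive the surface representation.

[goggukgu]

/d/ after /g/ (velar) → [g]
/d/ after /k/ (velar) → [g]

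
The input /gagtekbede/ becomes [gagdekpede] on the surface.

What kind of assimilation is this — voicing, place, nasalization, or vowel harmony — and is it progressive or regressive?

/t/→[d] /b/→[p].
Each target copies a feature from the preceding segment, so the direction is progressive.

voicing assimilation, progressive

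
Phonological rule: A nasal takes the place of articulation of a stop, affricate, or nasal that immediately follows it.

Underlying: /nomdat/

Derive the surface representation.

[nondat]

/m/ before /d/ (alveolar) → [n]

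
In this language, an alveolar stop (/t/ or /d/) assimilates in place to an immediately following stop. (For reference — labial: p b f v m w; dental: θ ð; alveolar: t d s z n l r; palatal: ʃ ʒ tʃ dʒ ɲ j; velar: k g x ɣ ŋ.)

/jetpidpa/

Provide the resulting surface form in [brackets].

/t/ before /p/ (labial) → [p]
/d/ before /p/ (labial) → [b]

[jeppibpa]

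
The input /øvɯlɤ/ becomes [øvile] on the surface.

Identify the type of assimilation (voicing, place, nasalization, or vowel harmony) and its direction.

/ɯ/→[i] /ɤ/→[e].
Vowels agree with the first vowel, so the harmony is progressive.

vowel harmony, progressive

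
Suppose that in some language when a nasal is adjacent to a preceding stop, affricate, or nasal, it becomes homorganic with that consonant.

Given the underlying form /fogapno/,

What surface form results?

[fogapmo]

/n/ after /p/ (labial) → [m]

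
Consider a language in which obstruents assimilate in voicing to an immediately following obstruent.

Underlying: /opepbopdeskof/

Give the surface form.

/p/ before /b/ (voiced) → [b]
/p/ before /d/ (voiced) → [b]

[opebbobdeskof]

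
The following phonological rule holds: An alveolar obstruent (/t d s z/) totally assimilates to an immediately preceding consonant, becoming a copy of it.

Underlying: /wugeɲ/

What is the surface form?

[wugeɲ]

no segment meets the rule's conditions; no change.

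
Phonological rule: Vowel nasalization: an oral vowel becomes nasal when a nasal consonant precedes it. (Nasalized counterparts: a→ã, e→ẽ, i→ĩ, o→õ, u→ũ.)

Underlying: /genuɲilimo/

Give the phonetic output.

[genũɲĩlimõ]

/u/ after nasal /n/ → [ũ]
/i/ after nasal /ɲ/ → [ĩ]
/o/ after nasal /m/ → [õ]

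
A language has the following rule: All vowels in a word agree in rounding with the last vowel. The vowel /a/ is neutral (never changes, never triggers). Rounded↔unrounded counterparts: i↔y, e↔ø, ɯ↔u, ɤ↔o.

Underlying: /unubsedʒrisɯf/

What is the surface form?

/u/ harmonizes with /ɯ/ ([-round]) → [ɯ]
/u/ harmonizes with /ɯ/ ([-round]) → [ɯ]

[ɯnɯbsedʒrisɯf]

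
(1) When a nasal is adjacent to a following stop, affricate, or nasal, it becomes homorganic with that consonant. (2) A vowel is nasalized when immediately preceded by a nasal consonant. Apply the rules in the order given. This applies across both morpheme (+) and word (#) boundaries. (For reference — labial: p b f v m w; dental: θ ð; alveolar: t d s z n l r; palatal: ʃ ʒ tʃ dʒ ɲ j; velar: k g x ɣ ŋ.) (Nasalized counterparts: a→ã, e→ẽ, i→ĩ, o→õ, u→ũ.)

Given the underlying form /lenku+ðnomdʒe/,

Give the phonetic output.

Rule 1: /n/ before /k/ (velar) → [ŋ]
Rule 1: /m/ before /dʒ/ (palatal) → [ɲ]
After rule 1: leŋku+ðnoɲdʒe
Rule 2: /o/ after nasal /n/ → [õ]

[leŋku+ðnõɲdʒe]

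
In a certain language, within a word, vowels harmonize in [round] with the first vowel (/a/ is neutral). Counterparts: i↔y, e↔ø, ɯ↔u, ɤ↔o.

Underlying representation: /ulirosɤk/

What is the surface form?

[ulyrosok]

/i/ harmonizes with /u/ ([+round]) → [y]
/ɤ/ harmonizes with /u/ ([+round]) → [o]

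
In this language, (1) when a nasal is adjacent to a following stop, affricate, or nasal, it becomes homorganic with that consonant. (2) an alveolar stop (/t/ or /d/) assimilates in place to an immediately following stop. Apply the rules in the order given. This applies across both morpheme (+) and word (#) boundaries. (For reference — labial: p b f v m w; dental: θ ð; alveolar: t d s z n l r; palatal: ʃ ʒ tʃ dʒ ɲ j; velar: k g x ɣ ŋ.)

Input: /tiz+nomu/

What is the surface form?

Rule 1: no segment meets the rule's conditions; no change.
After rule 1: tiz+nomu
Rule 2: no segment meets the rule's conditions; no change.

[tiz+nomu]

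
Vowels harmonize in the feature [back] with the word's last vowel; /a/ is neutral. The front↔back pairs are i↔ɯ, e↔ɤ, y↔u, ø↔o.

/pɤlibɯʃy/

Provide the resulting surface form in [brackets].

[pelibiʃy]

/ɤ/ harmonizes with /y/ ([-back]) → [e]
/ɯ/ harmonizes with /y/ ([-back]) → [i]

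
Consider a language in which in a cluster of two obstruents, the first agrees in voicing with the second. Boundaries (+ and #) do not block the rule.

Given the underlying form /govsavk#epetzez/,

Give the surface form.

[gofsafk#epedzez]

/v/ before /s/ (voiceless) → [f]
/v/ before /k/ (voiceless) → [f]
/t/ before /z/ (voiced) → [d]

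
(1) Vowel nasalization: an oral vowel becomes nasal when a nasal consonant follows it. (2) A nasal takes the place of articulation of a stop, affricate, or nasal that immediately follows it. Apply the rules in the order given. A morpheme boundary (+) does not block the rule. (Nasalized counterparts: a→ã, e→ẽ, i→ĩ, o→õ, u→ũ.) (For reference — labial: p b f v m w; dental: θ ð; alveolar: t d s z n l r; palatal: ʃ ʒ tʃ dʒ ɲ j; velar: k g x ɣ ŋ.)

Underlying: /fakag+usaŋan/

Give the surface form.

Rule 1: /a/ before nasal /ŋ/ → [ã]
Rule 1: /a/ before nasal /n/ → [ã]
After rule 1: fakag+usãŋãn
Rule 2: no segment meets the rule's conditions; no change.

[fakag+usãŋãn]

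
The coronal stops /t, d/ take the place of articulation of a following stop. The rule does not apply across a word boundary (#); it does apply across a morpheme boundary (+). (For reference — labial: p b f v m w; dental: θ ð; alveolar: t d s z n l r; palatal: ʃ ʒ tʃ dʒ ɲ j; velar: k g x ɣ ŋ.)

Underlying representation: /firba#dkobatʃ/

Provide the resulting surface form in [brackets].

/d/ before /k/ (velar) → [g]

[firba#gkobatʃ]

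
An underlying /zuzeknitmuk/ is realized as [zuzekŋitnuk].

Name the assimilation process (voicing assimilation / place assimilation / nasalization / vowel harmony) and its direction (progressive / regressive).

place assimilation, progressive

/n/→[ŋ] /m/→[n].
Each target copies a feature from the preceding segment, so the direction is progressive.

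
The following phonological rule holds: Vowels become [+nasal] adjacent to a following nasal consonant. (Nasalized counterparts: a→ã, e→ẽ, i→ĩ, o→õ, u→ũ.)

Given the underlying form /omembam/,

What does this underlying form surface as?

[õmẽmbãm]

/o/ before nasal /m/ → [õ]
/e/ before nasal /m/ → [ẽ]
/a/ before nasal /m/ → [ã]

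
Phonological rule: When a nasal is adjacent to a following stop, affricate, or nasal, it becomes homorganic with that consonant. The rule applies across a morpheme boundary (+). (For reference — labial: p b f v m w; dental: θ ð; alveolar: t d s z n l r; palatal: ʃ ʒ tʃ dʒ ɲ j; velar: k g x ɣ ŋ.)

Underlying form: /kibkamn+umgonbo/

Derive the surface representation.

/m/ before /n/ (alveolar) → [n]
/m/ before /g/ (velar) → [ŋ]
/n/ before /b/ (labial) → [m]

[kibkann+uŋgombo]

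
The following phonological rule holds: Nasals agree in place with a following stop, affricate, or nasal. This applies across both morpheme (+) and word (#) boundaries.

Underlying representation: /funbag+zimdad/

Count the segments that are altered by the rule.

/n/ before /b/ (labial) → [m]
/m/ before /d/ (alveolar) → [n]
2 segments change.

2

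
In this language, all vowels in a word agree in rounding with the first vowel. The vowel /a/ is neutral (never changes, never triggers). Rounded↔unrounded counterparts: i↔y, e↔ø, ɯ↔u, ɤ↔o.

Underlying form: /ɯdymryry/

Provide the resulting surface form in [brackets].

[ɯdimriri]

/y/ harmonizes with /ɯ/ ([-round]) → [i]
/y/ harmonizes with /ɯ/ ([-round]) → [i]
/y/ harmonizes with /ɯ/ ([-round]) → [i]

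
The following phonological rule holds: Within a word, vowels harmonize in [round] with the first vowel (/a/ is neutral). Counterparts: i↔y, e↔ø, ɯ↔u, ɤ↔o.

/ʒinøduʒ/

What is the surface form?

[ʒinedɯʒ]

/ø/ harmonizes with /i/ ([-round]) → [e]
/u/ harmonizes with /i/ ([-round]) → [ɯ]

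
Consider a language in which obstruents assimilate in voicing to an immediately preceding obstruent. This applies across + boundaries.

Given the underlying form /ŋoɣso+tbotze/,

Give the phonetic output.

/s/ after /ɣ/ (voiced) → [z]
/b/ after /t/ (voiceless) → [p]
/z/ after /t/ (voiceless) → [s]

[ŋoɣzo+tpotse]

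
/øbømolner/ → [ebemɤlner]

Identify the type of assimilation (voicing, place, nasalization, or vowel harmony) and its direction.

/ø/→[e] /ø/→[e] /o/→[ɤ].
Vowels agree with the last vowel, so the harmony is regressive.

vowel harmony, regressive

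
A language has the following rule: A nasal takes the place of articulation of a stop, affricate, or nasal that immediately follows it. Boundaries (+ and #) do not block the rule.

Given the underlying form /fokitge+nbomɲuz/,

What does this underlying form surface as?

/n/ before /b/ (labial) → [m]
/m/ before /ɲ/ (palatal) → [ɲ]

[fokitge+mboɲɲuz]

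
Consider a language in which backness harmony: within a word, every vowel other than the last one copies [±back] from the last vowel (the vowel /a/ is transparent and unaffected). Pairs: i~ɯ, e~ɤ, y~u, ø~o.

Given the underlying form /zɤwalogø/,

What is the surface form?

[zewaløgø]

/ɤ/ harmonizes with /ø/ ([-back]) → [e]
/o/ harmonizes with /ø/ ([-back]) → [ø]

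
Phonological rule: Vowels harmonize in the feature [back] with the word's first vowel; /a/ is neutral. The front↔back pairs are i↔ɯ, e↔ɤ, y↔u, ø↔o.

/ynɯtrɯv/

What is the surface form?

/ɯ/ harmonizes with /y/ ([-back]) → [i]
/ɯ/ harmonizes with /y/ ([-back]) → [i]

[ynitriv]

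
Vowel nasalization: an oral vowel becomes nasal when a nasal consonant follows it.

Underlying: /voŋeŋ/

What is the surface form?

/o/ before nasal /ŋ/ → [õ]
/e/ before nasal /ŋ/ → [ẽ]

[võŋẽŋ]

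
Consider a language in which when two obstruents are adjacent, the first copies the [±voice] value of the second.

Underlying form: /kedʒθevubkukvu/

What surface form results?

/dʒ/ before /θ/ (voiceless) → [tʃ]
/b/ before /k/ (voiceless) → [p]
/k/ before /v/ (voiced) → [g]

[ketʃθevupkugvu]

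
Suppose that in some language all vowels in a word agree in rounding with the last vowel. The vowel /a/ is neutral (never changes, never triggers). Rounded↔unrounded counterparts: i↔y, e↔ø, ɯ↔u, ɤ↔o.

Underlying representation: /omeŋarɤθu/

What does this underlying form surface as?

[omøŋaroθu]

/e/ harmonizes with /u/ ([+round]) → [ø]
/ɤ/ harmonizes with /u/ ([+round]) → [o]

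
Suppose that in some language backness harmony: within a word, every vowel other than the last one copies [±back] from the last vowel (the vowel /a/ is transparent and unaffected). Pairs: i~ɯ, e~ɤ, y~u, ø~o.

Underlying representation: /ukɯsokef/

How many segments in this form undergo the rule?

3

/u/ harmonizes with /e/ ([-back]) → [y]
/ɯ/ harmonizes with /e/ ([-back]) → [i]
/o/ harmonizes with /e/ ([-back]) → [ø]
3 segments change.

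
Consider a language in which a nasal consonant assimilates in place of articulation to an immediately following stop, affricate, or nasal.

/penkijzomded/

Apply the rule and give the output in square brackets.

[peŋkijzonded]

/n/ before /k/ (velar) → [ŋ]
/m/ before /d/ (alveolar) → [n]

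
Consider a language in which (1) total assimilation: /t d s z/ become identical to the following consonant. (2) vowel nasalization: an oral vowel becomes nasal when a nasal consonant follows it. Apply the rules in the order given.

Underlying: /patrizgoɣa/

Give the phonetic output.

[parriggoɣa]

Rule 1: /t/ before /r/ → [r] (total assimilation)
Rule 1: /z/ before /g/ → [g] (total assimilation)
After rule 1: parriggoɣa
Rule 2: no segment meets the rule's conditions; no change.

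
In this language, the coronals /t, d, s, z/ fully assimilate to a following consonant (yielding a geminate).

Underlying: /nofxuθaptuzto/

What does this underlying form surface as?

/z/ before /t/ → [t] (total assimilation)

[nofxuθaptutto]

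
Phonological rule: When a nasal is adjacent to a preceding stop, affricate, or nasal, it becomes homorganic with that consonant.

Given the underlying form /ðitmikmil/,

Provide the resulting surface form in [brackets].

/m/ after /t/ (alveolar) → [n]
/m/ after /k/ (velar) → [ŋ]

[ðitnikŋil]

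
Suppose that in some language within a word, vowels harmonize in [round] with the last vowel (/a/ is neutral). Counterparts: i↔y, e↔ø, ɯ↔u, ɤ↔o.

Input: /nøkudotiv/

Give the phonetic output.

[nekɯdɤtiv]

/ø/ harmonizes with /i/ ([-round]) → [e]
/u/ harmonizes with /i/ ([-round]) → [ɯ]
/o/ harmonizes with /i/ ([-round]) → [ɤ]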